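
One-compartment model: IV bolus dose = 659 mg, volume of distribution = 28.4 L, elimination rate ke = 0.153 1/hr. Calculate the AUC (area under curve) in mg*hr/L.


C0 = Dose/Vd = 659/28.4 = 23.2042 mg/L
AUC = C0/ke = 23.2042/0.153
AUC = 151.7 mg*hr/L


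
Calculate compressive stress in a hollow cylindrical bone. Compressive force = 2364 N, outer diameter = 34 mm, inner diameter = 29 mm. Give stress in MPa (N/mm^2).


A = pi*(r_o^2 - r_i^2)
r_o = 17 mm, r_i = 14.5 mm
A = 247.4 mm^2
sigma = F/A = 2364 / 247.4
sigma = 9.555 MPa


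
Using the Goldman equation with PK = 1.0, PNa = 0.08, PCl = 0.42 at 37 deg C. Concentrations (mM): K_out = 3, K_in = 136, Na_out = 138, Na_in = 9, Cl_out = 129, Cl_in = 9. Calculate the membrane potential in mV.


Vm = (RT/F)*ln((PK*Ko + PNa*Nao + PCl*Cli)/(PK*Ki + PNa*Nai + PCl*Clo))
Numer = 17.82, Denom = 190.9
Vm = -63.38 mV


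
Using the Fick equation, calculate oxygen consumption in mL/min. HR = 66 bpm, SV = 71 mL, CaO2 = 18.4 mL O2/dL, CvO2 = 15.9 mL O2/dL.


CO = HR*SV = 66*71/1000 = 4.686 L/min
a-v O2 diff = 18.4 - 15.9 = 2.5 mL/dL
VO2 = CO * (CaO2-CvO2) * 10 dL/L
VO2 = 4.686 * 2.5 * 10
VO2 = 117.1 mL/min


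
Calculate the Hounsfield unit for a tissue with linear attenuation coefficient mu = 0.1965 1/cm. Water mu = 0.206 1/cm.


HU = ((mu_tissue - mu_water) / mu_water) * 1000
HU = ((0.1965 - 0.206) / 0.206) * 1000
HU = -46.12


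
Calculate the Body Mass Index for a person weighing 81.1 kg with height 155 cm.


BMI = weight / height^2
height = 155 cm = 1.55 m
BMI = 81.1 / 1.55^2
BMI = 33.76 kg/m^2


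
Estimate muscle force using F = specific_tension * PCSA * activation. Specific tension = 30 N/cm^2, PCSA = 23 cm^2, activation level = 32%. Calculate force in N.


F = sigma * PCSA * activation
F = 30 * 23 * 0.32
F = 220.8 N


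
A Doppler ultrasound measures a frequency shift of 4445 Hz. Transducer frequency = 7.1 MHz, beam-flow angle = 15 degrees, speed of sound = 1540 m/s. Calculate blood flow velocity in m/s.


v = fd * c / (2 * f0 * cos(theta))
v = 4445 * 1540 / (2 * 7.1000e+06 * cos(15))
v = 0.4991 m/s


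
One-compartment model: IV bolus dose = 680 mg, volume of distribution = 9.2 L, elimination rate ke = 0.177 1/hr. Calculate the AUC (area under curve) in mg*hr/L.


C0 = Dose/Vd = 680/9.2 = 73.913 mg/L
AUC = C0/ke = 73.913/0.177
AUC = 417.6 mg*hr/L


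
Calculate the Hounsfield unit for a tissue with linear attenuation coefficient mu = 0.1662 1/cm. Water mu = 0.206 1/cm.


HU = ((mu_tissue - mu_water) / mu_water) * 1000
HU = ((0.1662 - 0.206) / 0.206) * 1000
HU = -193.2


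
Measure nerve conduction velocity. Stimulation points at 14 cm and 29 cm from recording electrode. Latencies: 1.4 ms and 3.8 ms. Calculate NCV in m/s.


Distance = (29 - 14) / 100 = 0.15 m
dt = (3.8 - 1.4) / 1000 = 0.0024 s
NCV = dist / dt = 62.5 m/s


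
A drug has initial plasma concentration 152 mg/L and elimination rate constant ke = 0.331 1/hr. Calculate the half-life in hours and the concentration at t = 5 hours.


t_half = ln(2) / ke = 0.693147 / 0.331 = 2.094 hr
C(t) = C0 * exp(-ke*t) = 152 * exp(-0.331*5)
C(5) = 29.05 mg/L


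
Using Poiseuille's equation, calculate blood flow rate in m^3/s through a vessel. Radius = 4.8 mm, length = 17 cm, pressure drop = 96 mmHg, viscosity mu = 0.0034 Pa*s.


Q = pi*r^4*dP / (8*mu*L)
r = 0.0048 m, L = 0.17 m
dP = 96 mmHg = 12798.912 Pa
Q = 0.004616 m^3/s


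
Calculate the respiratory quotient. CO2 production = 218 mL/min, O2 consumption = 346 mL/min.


RQ = VCO2 / VO2
RQ = 218 / 346
RQ = 0.6301


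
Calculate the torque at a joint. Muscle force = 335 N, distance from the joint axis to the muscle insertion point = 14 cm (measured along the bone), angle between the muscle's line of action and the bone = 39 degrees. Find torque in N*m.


Torque = F * d * sin(theta)   (moment arm = d*sin(theta))
d = 14 cm = 0.14 m
Torque = 335 * 0.14 * sin(39)
Torque = 29.52 N*m


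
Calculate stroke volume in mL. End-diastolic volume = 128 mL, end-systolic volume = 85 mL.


SV = EDV - ESV
SV = 128 - 85
SV = 43 mL


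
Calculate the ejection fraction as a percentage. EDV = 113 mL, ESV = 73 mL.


SV = EDV - ESV = 113 - 73 = 40 mL
EF = SV/EDV * 100 = 40/113 * 100
EF = 35.4%


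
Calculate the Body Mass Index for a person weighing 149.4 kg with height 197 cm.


BMI = weight / height^2
height = 197 cm = 1.97 m
BMI = 149.4 / 1.97^2
BMI = 38.5 kg/m^2


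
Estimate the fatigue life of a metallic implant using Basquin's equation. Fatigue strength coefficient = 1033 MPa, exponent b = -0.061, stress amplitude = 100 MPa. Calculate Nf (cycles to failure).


sigma_a = sigma_f' * (2Nf)^b
2Nf = (sigma_a/sigma_f')^(1/b)
2Nf = (100/1033)^(1/-0.061)
2Nf = 4.2130386e+16
Nf = 2.1065e+16


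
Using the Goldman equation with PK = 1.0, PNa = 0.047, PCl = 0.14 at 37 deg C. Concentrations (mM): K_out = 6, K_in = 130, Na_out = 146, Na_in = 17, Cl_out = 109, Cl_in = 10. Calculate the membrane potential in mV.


Vm = (RT/F)*ln((PK*Ko + PNa*Nao + PCl*Cli)/(PK*Ki + PNa*Nai + PCl*Clo))
Numer = 14.262, Denom = 146.059
Vm = -62.17 mV


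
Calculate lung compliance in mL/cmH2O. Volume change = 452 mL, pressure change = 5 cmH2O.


C = dV / dP
C = 452 / 5
C = 90.4 mL/cmH2O


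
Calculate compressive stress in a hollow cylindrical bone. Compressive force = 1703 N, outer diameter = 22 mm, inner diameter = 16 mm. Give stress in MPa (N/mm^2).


A = pi*(r_o^2 - r_i^2)
r_o = 11 mm, r_i = 8 mm
A = 179.071 mm^2
sigma = F/A = 1703 / 179.071
sigma = 9.51 MPa


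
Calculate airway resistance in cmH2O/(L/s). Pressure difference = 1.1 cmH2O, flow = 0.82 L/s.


R = dP / flow
R = 1.1 / 0.82
R = 1.341 cmH2O/(L/s)


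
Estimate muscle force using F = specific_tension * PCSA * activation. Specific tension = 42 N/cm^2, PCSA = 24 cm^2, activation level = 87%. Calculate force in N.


F = sigma * PCSA * activation
F = 42 * 24 * 0.87
F = 877 N


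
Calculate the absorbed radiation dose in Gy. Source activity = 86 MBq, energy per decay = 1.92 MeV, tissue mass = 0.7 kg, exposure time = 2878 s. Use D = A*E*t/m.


A = 86 MBq = 8.6000e+07 Bq
E = 1.92 MeV = 3.07584e-13 J
D = A*E*t/m = 8.6000e+07*3.07584e-13*2878/0.7
D = 0.1088 Gy


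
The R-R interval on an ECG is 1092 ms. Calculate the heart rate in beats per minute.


HR = 60 / RR_interval(s)
RR = 1092 ms = 1.092 s
HR = 60 / 1.092 = 54.95 bpm


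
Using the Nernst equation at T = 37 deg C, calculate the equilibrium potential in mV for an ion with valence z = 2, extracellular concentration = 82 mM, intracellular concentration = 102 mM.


E = (RT/(zF)) * ln(C_out/C_in)
T = 37 + 273.15 = 310.15 K
E = (8.314 * 310.15 / (2 * 96485)) * ln(82/102)
E = -2.916 mV


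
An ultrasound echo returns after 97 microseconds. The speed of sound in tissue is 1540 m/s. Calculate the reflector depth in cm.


depth = c * t / 2
t = 97 us = 9.7000e-05 s
depth = 1540 * 9.7000e-05 / 2
depth = 0.07469 m = 7.469 cm


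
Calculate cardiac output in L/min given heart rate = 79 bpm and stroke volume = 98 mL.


CO = HR * SV
CO = 79 * 98 / 1000
CO = 7.742 L/min


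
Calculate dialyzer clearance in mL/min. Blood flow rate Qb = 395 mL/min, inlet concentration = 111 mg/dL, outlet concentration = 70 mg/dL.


K = Qb * (Cb_in - Cb_out) / Cb_in
K = 395 * (111 - 70) / 111
K = 145.9 mL/min


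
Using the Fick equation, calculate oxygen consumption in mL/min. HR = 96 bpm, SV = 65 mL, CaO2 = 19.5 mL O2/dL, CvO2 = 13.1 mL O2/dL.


CO = HR*SV = 96*65/1000 = 6.24 L/min
a-v O2 diff = 19.5 - 13.1 = 6.4 mL/dL
VO2 = CO * (CaO2-CvO2) * 10 dL/L
VO2 = 6.24 * 6.4 * 10
VO2 = 399.4 mL/min


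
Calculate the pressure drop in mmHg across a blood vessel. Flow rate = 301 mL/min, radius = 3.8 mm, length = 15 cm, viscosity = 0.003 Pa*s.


dP = 8*mu*L*Q / (pi*r^4)
Q = 301 mL/min = 5.01667e-06 m^3/s
dP = 27.5698 Pa = 27.5698 / 133.322 mmHg = 0.2068 mmHg


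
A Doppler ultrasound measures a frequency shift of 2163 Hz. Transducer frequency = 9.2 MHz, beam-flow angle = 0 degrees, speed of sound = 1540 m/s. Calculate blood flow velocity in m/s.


v = fd * c / (2 * f0 * cos(theta))
v = 2163 * 1540 / (2 * 9.2000e+06 * cos(0))
v = 0.181 m/s


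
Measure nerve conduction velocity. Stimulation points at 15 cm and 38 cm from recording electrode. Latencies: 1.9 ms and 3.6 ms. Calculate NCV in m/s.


Distance = (38 - 15) / 100 = 0.23 m
dt = (3.6 - 1.9) / 1000 = 0.0017 s
NCV = dist / dt = 135.3 m/s


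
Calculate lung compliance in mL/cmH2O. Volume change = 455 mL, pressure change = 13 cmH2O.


C = dV / dP
C = 455 / 13
C = 35 mL/cmH2O


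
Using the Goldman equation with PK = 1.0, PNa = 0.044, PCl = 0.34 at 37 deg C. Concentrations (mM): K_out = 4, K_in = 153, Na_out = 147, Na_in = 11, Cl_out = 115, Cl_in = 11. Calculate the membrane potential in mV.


Vm = (RT/F)*ln((PK*Ko + PNa*Nao + PCl*Cli)/(PK*Ki + PNa*Nai + PCl*Clo))
Numer = 14.208, Denom = 192.584
Vm = -69.67 mV


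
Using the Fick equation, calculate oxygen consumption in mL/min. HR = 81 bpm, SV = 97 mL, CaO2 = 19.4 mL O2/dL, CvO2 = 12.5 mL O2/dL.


CO = HR*SV = 81*97/1000 = 7.857 L/min
a-v O2 diff = 19.4 - 12.5 = 6.9 mL/dL
VO2 = CO * (CaO2-CvO2) * 10 dL/L
VO2 = 7.857 * 6.9 * 10
VO2 = 542.1 mL/min


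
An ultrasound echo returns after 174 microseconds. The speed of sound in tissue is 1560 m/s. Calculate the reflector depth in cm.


depth = c * t / 2
t = 174 us = 1.7400e-04 s
depth = 1560 * 1.7400e-04 / 2
depth = 0.13572 m = 13.572 cm


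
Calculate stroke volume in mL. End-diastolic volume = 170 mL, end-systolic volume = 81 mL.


SV = EDV - ESV
SV = 170 - 81
SV = 89 mL


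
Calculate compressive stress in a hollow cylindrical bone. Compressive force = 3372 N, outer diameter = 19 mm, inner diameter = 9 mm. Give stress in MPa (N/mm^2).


A = pi*(r_o^2 - r_i^2)
r_o = 9.5 mm, r_i = 4.5 mm
A = 219.911 mm^2
sigma = F/A = 3372 / 219.911
sigma = 15.33 MPa


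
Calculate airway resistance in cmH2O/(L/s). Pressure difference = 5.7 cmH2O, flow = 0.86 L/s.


R = dP / flow
R = 5.7 / 0.86
R = 6.628 cmH2O/(L/s)


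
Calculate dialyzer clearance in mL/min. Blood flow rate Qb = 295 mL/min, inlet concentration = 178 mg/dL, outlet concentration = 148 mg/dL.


K = Qb * (Cb_in - Cb_out) / Cb_in
K = 295 * (178 - 148) / 178
K = 49.72 mL/min


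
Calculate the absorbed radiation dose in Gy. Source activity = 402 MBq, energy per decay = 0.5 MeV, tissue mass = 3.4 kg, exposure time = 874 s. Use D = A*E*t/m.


A = 402 MBq = 4.0200e+08 Bq
E = 0.5 MeV = 8.01e-14 J
D = A*E*t/m = 4.0200e+08*8.01e-14*874/3.4
D = 0.008277 Gy


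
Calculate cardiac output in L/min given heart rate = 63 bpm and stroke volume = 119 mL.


CO = HR * SV
CO = 63 * 119 / 1000
CO = 7.497 L/min


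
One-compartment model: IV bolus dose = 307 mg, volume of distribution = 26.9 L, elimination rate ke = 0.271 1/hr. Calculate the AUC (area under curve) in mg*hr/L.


C0 = Dose/Vd = 307/26.9 = 11.4126 mg/L
AUC = C0/ke = 11.4126/0.271
AUC = 42.11 mg*hr/L


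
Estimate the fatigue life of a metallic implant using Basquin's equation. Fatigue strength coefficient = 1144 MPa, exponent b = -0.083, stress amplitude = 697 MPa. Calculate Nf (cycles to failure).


sigma_a = sigma_f' * (2Nf)^b
2Nf = (sigma_a/sigma_f')^(1/b)
2Nf = (697/1144)^(1/-0.083)
2Nf = 391.46209
Nf = 195.7


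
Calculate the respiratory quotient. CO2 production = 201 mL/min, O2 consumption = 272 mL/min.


RQ = VCO2 / VO2
RQ = 201 / 272
RQ = 0.739


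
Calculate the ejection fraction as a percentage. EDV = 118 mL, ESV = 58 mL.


SV = EDV - ESV = 118 - 58 = 60 mL
EF = SV/EDV * 100 = 60/118 * 100
EF = 50.85%


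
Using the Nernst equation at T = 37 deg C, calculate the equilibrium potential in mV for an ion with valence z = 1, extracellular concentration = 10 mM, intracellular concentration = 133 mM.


E = (RT/(zF)) * ln(C_out/C_in)
T = 37 + 273.15 = 310.15 K
E = (8.314 * 310.15 / (1 * 96485)) * ln(10/133)
E = -69.16 mV


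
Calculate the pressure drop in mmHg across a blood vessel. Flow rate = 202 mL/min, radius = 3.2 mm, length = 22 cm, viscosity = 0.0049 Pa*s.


dP = 8*mu*L*Q / (pi*r^4)
Q = 202 mL/min = 3.36667e-06 m^3/s
dP = 88.1373 Pa = 88.1373 / 133.322 mmHg = 0.6611 mmHg


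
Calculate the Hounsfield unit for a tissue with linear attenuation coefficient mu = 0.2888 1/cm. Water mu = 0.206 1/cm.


HU = ((mu_tissue - mu_water) / mu_water) * 1000
HU = ((0.2888 - 0.206) / 0.206) * 1000
HU = 401.9


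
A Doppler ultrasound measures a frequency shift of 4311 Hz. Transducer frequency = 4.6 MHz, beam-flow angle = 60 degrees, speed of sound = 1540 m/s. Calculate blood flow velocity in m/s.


v = fd * c / (2 * f0 * cos(theta))
v = 4311 * 1540 / (2 * 4.6000e+06 * cos(60))
v = 1.443 m/s


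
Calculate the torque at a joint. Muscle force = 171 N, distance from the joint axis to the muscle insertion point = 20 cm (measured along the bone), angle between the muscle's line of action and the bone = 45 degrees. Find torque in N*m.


Torque = F * d * sin(theta)   (moment arm = d*sin(theta))
d = 20 cm = 0.2 m
Torque = 171 * 0.2 * sin(45)
Torque = 24.18 N*m


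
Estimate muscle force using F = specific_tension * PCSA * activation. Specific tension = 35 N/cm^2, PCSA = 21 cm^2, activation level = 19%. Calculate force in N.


F = sigma * PCSA * activation
F = 35 * 21 * 0.19
F = 139.7 N


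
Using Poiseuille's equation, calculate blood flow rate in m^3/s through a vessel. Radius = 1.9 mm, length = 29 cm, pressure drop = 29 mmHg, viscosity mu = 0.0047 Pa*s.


Q = pi*r^4*dP / (8*mu*L)
r = 0.0019 m, L = 0.29 m
dP = 29 mmHg = 3866.338 Pa
Q = 1.4517e-05 m^3/s


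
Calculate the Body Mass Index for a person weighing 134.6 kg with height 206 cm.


BMI = weight / height^2
height = 206 cm = 2.06 m
BMI = 134.6 / 2.06^2
BMI = 31.72 kg/m^2


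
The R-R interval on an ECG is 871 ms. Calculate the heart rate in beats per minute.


HR = 60 / RR_interval(s)
RR = 871 ms = 0.871 s
HR = 60 / 0.871 = 68.89 bpm


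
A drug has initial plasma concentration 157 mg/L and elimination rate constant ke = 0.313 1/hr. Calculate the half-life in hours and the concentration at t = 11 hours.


t_half = ln(2) / ke = 0.693147 / 0.313 = 2.215 hr
C(t) = C0 * exp(-ke*t) = 157 * exp(-0.313*11)
C(11) = 5.019 mg/L


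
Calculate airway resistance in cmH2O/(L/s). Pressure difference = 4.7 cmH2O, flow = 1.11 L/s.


R = dP / flow
R = 4.7 / 1.11
R = 4.234 cmH2O/(L/s)


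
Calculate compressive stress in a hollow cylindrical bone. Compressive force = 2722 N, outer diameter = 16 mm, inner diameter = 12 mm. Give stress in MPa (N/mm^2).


A = pi*(r_o^2 - r_i^2)
r_o = 8 mm, r_i = 6 mm
A = 87.9646 mm^2
sigma = F/A = 2722 / 87.9646
sigma = 30.94 MPa


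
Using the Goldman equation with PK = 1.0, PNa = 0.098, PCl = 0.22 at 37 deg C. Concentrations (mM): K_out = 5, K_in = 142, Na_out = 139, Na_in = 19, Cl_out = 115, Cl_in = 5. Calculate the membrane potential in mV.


Vm = (RT/F)*ln((PK*Ko + PNa*Nao + PCl*Cli)/(PK*Ki + PNa*Nai + PCl*Clo))
Numer = 19.722, Denom = 169.162
Vm = -57.44 mV


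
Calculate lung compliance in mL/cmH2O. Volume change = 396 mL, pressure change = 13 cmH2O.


C = dV / dP
C = 396 / 13
C = 30.46 mL/cmH2O


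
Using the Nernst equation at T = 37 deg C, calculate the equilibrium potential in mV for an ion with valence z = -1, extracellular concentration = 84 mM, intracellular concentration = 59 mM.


E = (RT/(zF)) * ln(C_out/C_in)
T = 37 + 273.15 = 310.15 K
E = (8.314 * 310.15 / (-1 * 96485)) * ln(84/59)
E = -9.441 mV


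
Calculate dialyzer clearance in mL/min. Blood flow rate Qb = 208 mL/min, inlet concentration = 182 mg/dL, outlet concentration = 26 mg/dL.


K = Qb * (Cb_in - Cb_out) / Cb_in
K = 208 * (182 - 26) / 182
K = 178.3 mL/min


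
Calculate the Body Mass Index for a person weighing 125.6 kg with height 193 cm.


BMI = weight / height^2
height = 193 cm = 1.93 m
BMI = 125.6 / 1.93^2
BMI = 33.72 kg/m^2


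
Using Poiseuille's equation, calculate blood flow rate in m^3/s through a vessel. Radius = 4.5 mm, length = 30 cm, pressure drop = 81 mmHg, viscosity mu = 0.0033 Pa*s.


Q = pi*r^4*dP / (8*mu*L)
r = 0.0045 m, L = 0.3 m
dP = 81 mmHg = 10799.082 Pa
Q = 0.001757 m^3/s


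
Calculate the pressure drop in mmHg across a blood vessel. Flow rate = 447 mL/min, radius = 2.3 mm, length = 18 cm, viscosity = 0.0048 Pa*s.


dP = 8*mu*L*Q / (pi*r^4)
Q = 447 mL/min = 7.45e-06 m^3/s
dP = 585.732 Pa = 585.732 / 133.322 mmHg = 4.393 mmHg


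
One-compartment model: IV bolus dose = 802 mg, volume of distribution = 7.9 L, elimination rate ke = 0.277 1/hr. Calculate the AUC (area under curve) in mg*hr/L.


C0 = Dose/Vd = 802/7.9 = 101.519 mg/L
AUC = C0/ke = 101.519/0.277
AUC = 366.5 mg*hr/L


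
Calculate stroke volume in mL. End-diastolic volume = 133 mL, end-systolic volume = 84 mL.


SV = EDV - ESV
SV = 133 - 84
SV = 49 mL


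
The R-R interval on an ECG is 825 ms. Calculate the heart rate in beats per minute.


HR = 60 / RR_interval(s)
RR = 825 ms = 0.825 s
HR = 60 / 0.825 = 72.73 bpm


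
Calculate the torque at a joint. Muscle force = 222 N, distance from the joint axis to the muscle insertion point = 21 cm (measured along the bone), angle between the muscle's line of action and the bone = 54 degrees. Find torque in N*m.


Torque = F * d * sin(theta)   (moment arm = d*sin(theta))
d = 21 cm = 0.21 m
Torque = 222 * 0.21 * sin(54)
Torque = 37.72 N*m


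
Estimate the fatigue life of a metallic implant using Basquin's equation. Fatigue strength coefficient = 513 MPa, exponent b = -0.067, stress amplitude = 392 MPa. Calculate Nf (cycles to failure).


sigma_a = sigma_f' * (2Nf)^b
2Nf = (sigma_a/sigma_f')^(1/b)
2Nf = (392/513)^(1/-0.067)
2Nf = 55.430745
Nf = 27.72


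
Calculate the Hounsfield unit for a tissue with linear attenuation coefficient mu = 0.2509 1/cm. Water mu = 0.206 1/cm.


HU = ((mu_tissue - mu_water) / mu_water) * 1000
HU = ((0.2509 - 0.206) / 0.206) * 1000
HU = 218


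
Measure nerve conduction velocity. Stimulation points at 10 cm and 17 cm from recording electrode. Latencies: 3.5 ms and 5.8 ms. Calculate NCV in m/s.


Distance = (17 - 10) / 100 = 0.07 m
dt = (5.8 - 3.5) / 1000 = 0.0023 s
NCV = dist / dt = 30.43 m/s


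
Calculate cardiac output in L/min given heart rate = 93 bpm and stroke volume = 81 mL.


CO = HR * SV
CO = 93 * 81 / 1000
CO = 7.533 L/min


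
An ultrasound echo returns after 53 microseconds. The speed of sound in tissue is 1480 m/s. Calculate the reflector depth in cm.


depth = c * t / 2
t = 53 us = 5.3000e-05 s
depth = 1480 * 5.3000e-05 / 2
depth = 0.03922 m = 3.922 cm


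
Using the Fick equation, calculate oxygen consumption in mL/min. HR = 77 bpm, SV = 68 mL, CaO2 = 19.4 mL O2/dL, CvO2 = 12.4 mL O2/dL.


CO = HR*SV = 77*68/1000 = 5.236 L/min
a-v O2 diff = 19.4 - 12.4 = 7 mL/dL
VO2 = CO * (CaO2-CvO2) * 10 dL/L
VO2 = 5.236 * 7 * 10
VO2 = 366.5 mL/min


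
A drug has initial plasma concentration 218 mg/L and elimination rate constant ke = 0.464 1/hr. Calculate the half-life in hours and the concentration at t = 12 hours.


t_half = ln(2) / ke = 0.693147 / 0.464 = 1.494 hr
C(t) = C0 * exp(-ke*t) = 218 * exp(-0.464*12)
C(12) = 0.8323 mg/L


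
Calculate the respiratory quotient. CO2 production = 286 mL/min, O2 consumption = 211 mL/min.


RQ = VCO2 / VO2
RQ = 286 / 211
RQ = 1.355


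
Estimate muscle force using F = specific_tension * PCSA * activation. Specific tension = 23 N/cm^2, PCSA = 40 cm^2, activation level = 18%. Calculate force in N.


F = sigma * PCSA * activation
F = 23 * 40 * 0.18
F = 165.6 N


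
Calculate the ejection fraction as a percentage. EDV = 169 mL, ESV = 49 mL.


SV = EDV - ESV = 169 - 49 = 120 mL
EF = SV/EDV * 100 = 120/169 * 100
EF = 71.01%


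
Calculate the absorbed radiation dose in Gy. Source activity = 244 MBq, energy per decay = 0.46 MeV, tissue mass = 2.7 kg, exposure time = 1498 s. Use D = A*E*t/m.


A = 244 MBq = 2.4400e+08 Bq
E = 0.46 MeV = 7.3692e-14 J
D = A*E*t/m = 2.4400e+08*7.3692e-14*1498/2.7
D = 0.009976 Gy


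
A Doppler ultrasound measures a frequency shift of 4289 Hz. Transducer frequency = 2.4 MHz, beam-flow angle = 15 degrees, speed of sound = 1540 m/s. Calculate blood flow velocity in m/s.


v = fd * c / (2 * f0 * cos(theta))
v = 4289 * 1540 / (2 * 2.4000e+06 * cos(15))
v = 1.425 m/s


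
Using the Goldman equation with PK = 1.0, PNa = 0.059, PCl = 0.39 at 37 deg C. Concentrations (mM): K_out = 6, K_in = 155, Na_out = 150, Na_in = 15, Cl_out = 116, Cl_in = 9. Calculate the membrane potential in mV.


Vm = (RT/F)*ln((PK*Ko + PNa*Nao + PCl*Cli)/(PK*Ki + PNa*Nai + PCl*Clo))
Numer = 18.36, Denom = 201.125
Vm = -63.97 mV


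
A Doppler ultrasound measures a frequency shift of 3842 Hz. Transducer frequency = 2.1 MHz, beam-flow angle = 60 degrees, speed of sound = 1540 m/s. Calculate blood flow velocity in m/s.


v = fd * c / (2 * f0 * cos(theta))
v = 3842 * 1540 / (2 * 2.1000e+06 * cos(60))
v = 2.817 m/s


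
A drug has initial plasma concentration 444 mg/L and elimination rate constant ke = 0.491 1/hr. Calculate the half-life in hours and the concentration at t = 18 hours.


t_half = ln(2) / ke = 0.693147 / 0.491 = 1.412 hr
C(t) = C0 * exp(-ke*t) = 444 * exp(-0.491*18)
C(18) = 0.06443 mg/L


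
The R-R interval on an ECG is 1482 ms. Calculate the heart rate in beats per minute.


HR = 60 / RR_interval(s)
RR = 1482 ms = 1.482 s
HR = 60 / 1.482 = 40.49 bpm


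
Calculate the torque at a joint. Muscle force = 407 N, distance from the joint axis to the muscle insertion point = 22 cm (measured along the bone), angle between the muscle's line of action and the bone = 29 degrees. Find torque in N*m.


Torque = F * d * sin(theta)   (moment arm = d*sin(theta))
d = 22 cm = 0.22 m
Torque = 407 * 0.22 * sin(29)
Torque = 43.41 N*m


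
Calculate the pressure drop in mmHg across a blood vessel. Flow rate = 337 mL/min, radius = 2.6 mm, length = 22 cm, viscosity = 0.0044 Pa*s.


dP = 8*mu*L*Q / (pi*r^4)
Q = 337 mL/min = 5.61667e-06 m^3/s
dP = 302.971 Pa = 302.971 / 133.322 mmHg = 2.272 mmHg


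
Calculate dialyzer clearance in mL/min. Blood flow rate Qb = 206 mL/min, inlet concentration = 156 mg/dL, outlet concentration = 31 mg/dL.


K = Qb * (Cb_in - Cb_out) / Cb_in
K = 206 * (156 - 31) / 156
K = 165.1 mL/min


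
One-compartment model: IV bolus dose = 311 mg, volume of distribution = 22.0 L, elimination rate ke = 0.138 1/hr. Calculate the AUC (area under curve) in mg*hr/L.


C0 = Dose/Vd = 311/22.0 = 14.1364 mg/L
AUC = C0/ke = 14.1364/0.138
AUC = 102.4 mg*hr/L


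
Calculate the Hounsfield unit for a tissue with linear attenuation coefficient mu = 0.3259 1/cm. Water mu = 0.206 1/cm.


HU = ((mu_tissue - mu_water) / mu_water) * 1000
HU = ((0.3259 - 0.206) / 0.206) * 1000
HU = 582


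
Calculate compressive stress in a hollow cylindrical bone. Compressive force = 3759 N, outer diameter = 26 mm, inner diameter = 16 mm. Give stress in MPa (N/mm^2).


A = pi*(r_o^2 - r_i^2)
r_o = 13 mm, r_i = 8 mm
A = 329.867 mm^2
sigma = F/A = 3759 / 329.867
sigma = 11.4 MPa


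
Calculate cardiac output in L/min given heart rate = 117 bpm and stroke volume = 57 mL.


CO = HR * SV
CO = 117 * 57 / 1000
CO = 6.669 L/min


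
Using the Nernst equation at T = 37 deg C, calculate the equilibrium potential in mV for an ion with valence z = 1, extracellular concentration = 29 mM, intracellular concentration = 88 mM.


E = (RT/(zF)) * ln(C_out/C_in)
T = 37 + 273.15 = 310.15 K
E = (8.314 * 310.15 / (1 * 96485)) * ln(29/88)
E = -29.67 mV


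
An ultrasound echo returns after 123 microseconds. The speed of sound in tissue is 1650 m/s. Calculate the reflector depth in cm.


depth = c * t / 2
t = 123 us = 1.2300e-04 s
depth = 1650 * 1.2300e-04 / 2
depth = 0.101475 m = 10.1475 cm


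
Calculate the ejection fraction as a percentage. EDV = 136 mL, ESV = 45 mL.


SV = EDV - ESV = 136 - 45 = 91 mL
EF = SV/EDV * 100 = 91/136 * 100
EF = 66.91%


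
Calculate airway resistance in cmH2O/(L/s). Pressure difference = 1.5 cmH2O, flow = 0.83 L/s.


R = dP / flow
R = 1.5 / 0.83
R = 1.807 cmH2O/(L/s)


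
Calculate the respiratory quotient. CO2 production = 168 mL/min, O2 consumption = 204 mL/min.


RQ = VCO2 / VO2
RQ = 168 / 204
RQ = 0.8235


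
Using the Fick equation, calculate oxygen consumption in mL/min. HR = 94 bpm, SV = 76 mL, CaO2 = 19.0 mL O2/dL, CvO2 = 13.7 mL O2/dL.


CO = HR*SV = 94*76/1000 = 7.144 L/min
a-v O2 diff = 19.0 - 13.7 = 5.3 mL/dL
VO2 = CO * (CaO2-CvO2) * 10 dL/L
VO2 = 7.144 * 5.3 * 10
VO2 = 378.6 mL/min


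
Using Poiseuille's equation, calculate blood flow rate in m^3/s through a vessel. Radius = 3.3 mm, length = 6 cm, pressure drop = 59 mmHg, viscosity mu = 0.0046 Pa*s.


Q = pi*r^4*dP / (8*mu*L)
r = 0.0033 m, L = 0.06 m
dP = 59 mmHg = 7865.998 Pa
Q = 0.001327 m^3/s


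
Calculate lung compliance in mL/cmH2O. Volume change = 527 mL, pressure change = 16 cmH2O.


C = dV / dP
C = 527 / 16
C = 32.94 mL/cmH2O


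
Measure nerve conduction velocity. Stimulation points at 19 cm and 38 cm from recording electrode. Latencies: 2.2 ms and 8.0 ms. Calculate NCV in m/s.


Distance = (38 - 19) / 100 = 0.19 m
dt = (8.0 - 2.2) / 1000 = 0.0058 s
NCV = dist / dt = 32.76 m/s


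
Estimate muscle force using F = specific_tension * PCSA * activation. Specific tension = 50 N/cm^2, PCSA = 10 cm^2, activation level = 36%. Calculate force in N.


F = sigma * PCSA * activation
F = 50 * 10 * 0.36
F = 180 N


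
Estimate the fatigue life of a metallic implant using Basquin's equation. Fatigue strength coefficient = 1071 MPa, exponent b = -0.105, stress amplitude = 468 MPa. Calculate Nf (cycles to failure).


sigma_a = sigma_f' * (2Nf)^b
2Nf = (sigma_a/sigma_f')^(1/b)
2Nf = (468/1071)^(1/-0.105)
2Nf = 2655.9808
Nf = 1328


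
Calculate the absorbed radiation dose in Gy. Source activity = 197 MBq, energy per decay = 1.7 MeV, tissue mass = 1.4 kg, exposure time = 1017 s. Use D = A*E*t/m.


A = 197 MBq = 1.9700e+08 Bq
E = 1.7 MeV = 2.7234e-13 J
D = A*E*t/m = 1.9700e+08*2.7234e-13*1017/1.4
D = 0.03897 Gy


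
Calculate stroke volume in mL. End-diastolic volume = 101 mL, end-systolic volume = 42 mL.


SV = EDV - ESV
SV = 101 - 42
SV = 59 mL


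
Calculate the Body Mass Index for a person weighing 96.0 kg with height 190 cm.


BMI = weight / height^2
height = 190 cm = 1.9 m
BMI = 96.0 / 1.9^2
BMI = 26.59 kg/m^2


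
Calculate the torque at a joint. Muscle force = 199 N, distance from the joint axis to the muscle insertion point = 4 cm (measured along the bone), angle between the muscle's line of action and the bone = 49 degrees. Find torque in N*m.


Torque = F * d * sin(theta)   (moment arm = d*sin(theta))
d = 4 cm = 0.04 m
Torque = 199 * 0.04 * sin(49)
Torque = 6.007 N*m


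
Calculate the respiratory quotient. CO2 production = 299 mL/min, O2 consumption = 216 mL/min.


RQ = VCO2 / VO2
RQ = 299 / 216
RQ = 1.384


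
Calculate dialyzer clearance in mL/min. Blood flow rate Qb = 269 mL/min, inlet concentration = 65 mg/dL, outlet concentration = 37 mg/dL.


K = Qb * (Cb_in - Cb_out) / Cb_in
K = 269 * (65 - 37) / 65
K = 115.9 mL/min


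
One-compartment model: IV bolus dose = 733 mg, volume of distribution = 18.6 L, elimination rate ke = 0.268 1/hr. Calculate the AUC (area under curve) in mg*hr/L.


C0 = Dose/Vd = 733/18.6 = 39.4086 mg/L
AUC = C0/ke = 39.4086/0.268
AUC = 147 mg*hr/L


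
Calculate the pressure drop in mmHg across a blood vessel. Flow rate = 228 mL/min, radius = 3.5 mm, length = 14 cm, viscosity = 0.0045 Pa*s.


dP = 8*mu*L*Q / (pi*r^4)
Q = 228 mL/min = 3.8e-06 m^3/s
dP = 40.6249 Pa = 40.6249 / 133.322 mmHg = 0.3047 mmHg


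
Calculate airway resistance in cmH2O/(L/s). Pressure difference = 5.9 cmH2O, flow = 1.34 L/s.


R = dP / flow
R = 5.9 / 1.34
R = 4.403 cmH2O/(L/s)


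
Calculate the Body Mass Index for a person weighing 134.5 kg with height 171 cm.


BMI = weight / height^2
height = 171 cm = 1.71 m
BMI = 134.5 / 1.71^2
BMI = 46 kg/m^2


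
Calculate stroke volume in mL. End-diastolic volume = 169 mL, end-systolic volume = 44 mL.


SV = EDV - ESV
SV = 169 - 44
SV = 125 mL


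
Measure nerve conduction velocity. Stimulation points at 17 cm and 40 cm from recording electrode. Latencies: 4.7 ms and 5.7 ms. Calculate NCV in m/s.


Distance = (40 - 17) / 100 = 0.23 m
dt = (5.7 - 4.7) / 1000 = 0.001 s
NCV = dist / dt = 230 m/s


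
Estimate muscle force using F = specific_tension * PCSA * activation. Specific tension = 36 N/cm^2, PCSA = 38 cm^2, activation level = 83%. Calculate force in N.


F = sigma * PCSA * activation
F = 36 * 38 * 0.83
F = 1135 N


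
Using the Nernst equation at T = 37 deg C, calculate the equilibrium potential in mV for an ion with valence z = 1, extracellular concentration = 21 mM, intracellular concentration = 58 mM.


E = (RT/(zF)) * ln(C_out/C_in)
T = 37 + 273.15 = 310.15 K
E = (8.314 * 310.15 / (1 * 96485)) * ln(21/58)
E = -27.15 mV


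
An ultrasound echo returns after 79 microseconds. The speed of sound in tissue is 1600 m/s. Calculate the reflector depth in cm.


depth = c * t / 2
t = 79 us = 7.9000e-05 s
depth = 1600 * 7.9000e-05 / 2
depth = 0.0632 m = 6.32 cm


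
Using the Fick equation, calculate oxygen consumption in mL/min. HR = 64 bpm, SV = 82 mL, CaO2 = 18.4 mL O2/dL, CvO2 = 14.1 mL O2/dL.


CO = HR*SV = 64*82/1000 = 5.248 L/min
a-v O2 diff = 18.4 - 14.1 = 4.3 mL/dL
VO2 = CO * (CaO2-CvO2) * 10 dL/L
VO2 = 5.248 * 4.3 * 10
VO2 = 225.7 mL/min


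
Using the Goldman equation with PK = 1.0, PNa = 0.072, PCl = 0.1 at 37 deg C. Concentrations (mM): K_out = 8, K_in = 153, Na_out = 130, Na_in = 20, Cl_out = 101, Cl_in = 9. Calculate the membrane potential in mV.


Vm = (RT/F)*ln((PK*Ko + PNa*Nao + PCl*Cli)/(PK*Ki + PNa*Nai + PCl*Clo))
Numer = 18.26, Denom = 164.54
Vm = -58.75 mV


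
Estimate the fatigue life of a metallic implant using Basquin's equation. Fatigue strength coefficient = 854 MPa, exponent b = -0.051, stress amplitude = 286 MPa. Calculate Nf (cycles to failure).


sigma_a = sigma_f' * (2Nf)^b
2Nf = (sigma_a/sigma_f')^(1/b)
2Nf = (286/854)^(1/-0.051)
2Nf = 2.0678843e+09
Nf = 1.0339e+09


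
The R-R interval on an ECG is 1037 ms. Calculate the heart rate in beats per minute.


HR = 60 / RR_interval(s)
RR = 1037 ms = 1.037 s
HR = 60 / 1.037 = 57.86 bpm


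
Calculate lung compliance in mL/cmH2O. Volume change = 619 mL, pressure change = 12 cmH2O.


C = dV / dP
C = 619 / 12
C = 51.58 mL/cmH2O


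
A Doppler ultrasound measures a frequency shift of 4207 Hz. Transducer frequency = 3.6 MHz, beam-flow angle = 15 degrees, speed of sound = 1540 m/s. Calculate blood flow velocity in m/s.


v = fd * c / (2 * f0 * cos(theta))
v = 4207 * 1540 / (2 * 3.6000e+06 * cos(15))
v = 0.9316 m/s


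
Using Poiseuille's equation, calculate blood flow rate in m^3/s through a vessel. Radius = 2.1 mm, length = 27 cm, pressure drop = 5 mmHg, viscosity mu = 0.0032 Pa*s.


Q = pi*r^4*dP / (8*mu*L)
r = 0.0021 m, L = 0.27 m
dP = 5 mmHg = 666.61 Pa
Q = 5.8924e-06 m^3/s


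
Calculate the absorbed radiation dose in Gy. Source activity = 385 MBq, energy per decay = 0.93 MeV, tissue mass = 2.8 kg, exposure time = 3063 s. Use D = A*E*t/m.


A = 385 MBq = 3.8500e+08 Bq
E = 0.93 MeV = 1.48986e-13 J
D = A*E*t/m = 3.8500e+08*1.48986e-13*3063/2.8
D = 0.06275 Gy


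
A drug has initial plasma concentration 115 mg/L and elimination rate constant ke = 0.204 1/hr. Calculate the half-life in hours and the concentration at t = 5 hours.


t_half = ln(2) / ke = 0.693147 / 0.204 = 3.398 hr
C(t) = C0 * exp(-ke*t) = 115 * exp(-0.204*5)
C(5) = 41.47 mg/L


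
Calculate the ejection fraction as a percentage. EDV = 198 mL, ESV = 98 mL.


SV = EDV - ESV = 198 - 98 = 100 mL
EF = SV/EDV * 100 = 100/198 * 100
EF = 50.51%


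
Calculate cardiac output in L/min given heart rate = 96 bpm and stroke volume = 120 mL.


CO = HR * SV
CO = 96 * 120 / 1000
CO = 11.52 L/min


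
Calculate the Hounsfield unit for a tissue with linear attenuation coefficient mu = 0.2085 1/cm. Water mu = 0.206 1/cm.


HU = ((mu_tissue - mu_water) / mu_water) * 1000
HU = ((0.2085 - 0.206) / 0.206) * 1000
HU = 12.14


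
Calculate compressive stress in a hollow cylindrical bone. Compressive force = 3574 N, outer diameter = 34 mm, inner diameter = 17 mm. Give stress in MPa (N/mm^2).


A = pi*(r_o^2 - r_i^2)
r_o = 17 mm, r_i = 8.5 mm
A = 680.94 mm^2
sigma = F/A = 3574 / 680.94
sigma = 5.249 MPa


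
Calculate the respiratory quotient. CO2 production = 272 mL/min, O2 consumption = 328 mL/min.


RQ = VCO2 / VO2
RQ = 272 / 328
RQ = 0.8293


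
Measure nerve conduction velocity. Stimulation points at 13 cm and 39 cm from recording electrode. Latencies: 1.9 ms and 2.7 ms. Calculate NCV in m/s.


Distance = (39 - 13) / 100 = 0.26 m
dt = (2.7 - 1.9) / 1000 = 8.0000e-04 s
NCV = dist / dt = 325 m/s


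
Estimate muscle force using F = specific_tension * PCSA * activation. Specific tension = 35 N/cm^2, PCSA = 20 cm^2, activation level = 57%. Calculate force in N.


F = sigma * PCSA * activation
F = 35 * 20 * 0.57
F = 399 N


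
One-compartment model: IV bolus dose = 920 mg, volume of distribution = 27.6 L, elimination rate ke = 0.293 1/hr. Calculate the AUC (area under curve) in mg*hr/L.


C0 = Dose/Vd = 920/27.6 = 33.3333 mg/L
AUC = C0/ke = 33.3333/0.293
AUC = 113.8 mg*hr/L


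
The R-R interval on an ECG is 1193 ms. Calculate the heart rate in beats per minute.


HR = 60 / RR_interval(s)
RR = 1193 ms = 1.193 s
HR = 60 / 1.193 = 50.29 bpm


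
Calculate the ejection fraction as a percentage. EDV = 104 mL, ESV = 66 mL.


SV = EDV - ESV = 104 - 66 = 38 mL
EF = SV/EDV * 100 = 38/104 * 100
EF = 36.54%


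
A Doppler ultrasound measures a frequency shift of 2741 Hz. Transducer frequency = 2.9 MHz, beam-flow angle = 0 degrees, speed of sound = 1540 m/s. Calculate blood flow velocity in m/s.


v = fd * c / (2 * f0 * cos(theta))
v = 2741 * 1540 / (2 * 2.9000e+06 * cos(0))
v = 0.7278 m/s


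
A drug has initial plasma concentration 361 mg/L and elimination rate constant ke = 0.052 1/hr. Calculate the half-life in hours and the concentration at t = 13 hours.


t_half = ln(2) / ke = 0.693147 / 0.052 = 13.33 hr
C(t) = C0 * exp(-ke*t) = 361 * exp(-0.052*13)
C(13) = 183.6 mg/L


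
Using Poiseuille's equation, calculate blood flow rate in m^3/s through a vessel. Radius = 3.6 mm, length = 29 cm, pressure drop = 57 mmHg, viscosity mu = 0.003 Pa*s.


Q = pi*r^4*dP / (8*mu*L)
r = 0.0036 m, L = 0.29 m
dP = 57 mmHg = 7599.354 Pa
Q = 5.7614e-04 m^3/s


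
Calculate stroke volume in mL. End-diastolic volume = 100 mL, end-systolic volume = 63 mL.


SV = EDV - ESV
SV = 100 - 63
SV = 37 mL


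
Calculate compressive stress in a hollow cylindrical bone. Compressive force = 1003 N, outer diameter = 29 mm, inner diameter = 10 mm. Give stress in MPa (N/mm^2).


A = pi*(r_o^2 - r_i^2)
r_o = 14.5 mm, r_i = 5 mm
A = 581.98 mm^2
sigma = F/A = 1003 / 581.98
sigma = 1.723 MPa


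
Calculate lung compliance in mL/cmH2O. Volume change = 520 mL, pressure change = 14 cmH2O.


C = dV / dP
C = 520 / 14
C = 37.14 mL/cmH2O


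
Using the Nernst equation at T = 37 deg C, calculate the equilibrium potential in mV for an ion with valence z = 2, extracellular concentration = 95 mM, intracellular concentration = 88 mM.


E = (RT/(zF)) * ln(C_out/C_in)
T = 37 + 273.15 = 310.15 K
E = (8.314 * 310.15 / (2 * 96485)) * ln(95/88)
E = 1.023 mV


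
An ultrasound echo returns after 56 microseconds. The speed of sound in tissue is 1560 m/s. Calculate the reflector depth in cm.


depth = c * t / 2
t = 56 us = 5.6000e-05 s
depth = 1560 * 5.6000e-05 / 2
depth = 0.04368 m = 4.368 cm


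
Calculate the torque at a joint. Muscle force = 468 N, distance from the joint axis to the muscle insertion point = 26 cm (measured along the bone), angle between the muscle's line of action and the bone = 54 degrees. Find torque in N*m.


Torque = F * d * sin(theta)   (moment arm = d*sin(theta))
d = 26 cm = 0.26 m
Torque = 468 * 0.26 * sin(54)
Torque = 98.44 N*m


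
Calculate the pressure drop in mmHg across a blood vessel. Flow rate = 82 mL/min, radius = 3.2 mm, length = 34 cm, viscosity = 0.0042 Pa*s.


dP = 8*mu*L*Q / (pi*r^4)
Q = 82 mL/min = 1.36667e-06 m^3/s
dP = 47.395 Pa = 47.395 / 133.322 mmHg = 0.3555 mmHg


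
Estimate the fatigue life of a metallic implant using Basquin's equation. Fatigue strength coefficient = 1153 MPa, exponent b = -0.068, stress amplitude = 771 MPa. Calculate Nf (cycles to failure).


sigma_a = sigma_f' * (2Nf)^b
2Nf = (sigma_a/sigma_f')^(1/b)
2Nf = (771/1153)^(1/-0.068)
2Nf = 371.7231
Nf = 185.9


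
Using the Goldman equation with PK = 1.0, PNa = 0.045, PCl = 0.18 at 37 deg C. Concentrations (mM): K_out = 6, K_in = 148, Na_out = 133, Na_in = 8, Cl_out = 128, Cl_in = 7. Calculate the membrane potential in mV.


Vm = (RT/F)*ln((PK*Ko + PNa*Nao + PCl*Cli)/(PK*Ki + PNa*Nai + PCl*Clo))
Numer = 13.245, Denom = 171.4
Vm = -68.43 mV


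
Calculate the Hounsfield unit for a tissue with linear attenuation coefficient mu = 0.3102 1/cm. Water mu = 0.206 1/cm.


HU = ((mu_tissue - mu_water) / mu_water) * 1000
HU = ((0.3102 - 0.206) / 0.206) * 1000
HU = 505.8


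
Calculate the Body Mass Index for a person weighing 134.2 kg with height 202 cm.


BMI = weight / height^2
height = 202 cm = 2.02 m
BMI = 134.2 / 2.02^2
BMI = 32.89 kg/m^2


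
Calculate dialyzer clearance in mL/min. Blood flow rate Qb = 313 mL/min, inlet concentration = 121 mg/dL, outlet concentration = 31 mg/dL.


K = Qb * (Cb_in - Cb_out) / Cb_in
K = 313 * (121 - 31) / 121
K = 232.8 mL/min


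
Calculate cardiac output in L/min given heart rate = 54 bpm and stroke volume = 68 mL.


CO = HR * SV
CO = 54 * 68 / 1000
CO = 3.672 L/min


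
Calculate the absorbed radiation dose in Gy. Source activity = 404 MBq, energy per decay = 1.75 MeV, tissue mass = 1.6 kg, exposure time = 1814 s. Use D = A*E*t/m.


A = 404 MBq = 4.0400e+08 Bq
E = 1.75 MeV = 2.8035e-13 J
D = A*E*t/m = 4.0400e+08*2.8035e-13*1814/1.6
D = 0.1284 Gy


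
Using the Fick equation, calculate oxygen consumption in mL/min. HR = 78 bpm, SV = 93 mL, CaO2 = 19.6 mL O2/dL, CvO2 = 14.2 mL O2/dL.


CO = HR*SV = 78*93/1000 = 7.254 L/min
a-v O2 diff = 19.6 - 14.2 = 5.4 mL/dL
VO2 = CO * (CaO2-CvO2) * 10 dL/L
VO2 = 7.254 * 5.4 * 10
VO2 = 391.7 mL/min


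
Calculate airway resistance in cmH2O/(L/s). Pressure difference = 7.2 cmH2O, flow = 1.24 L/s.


R = dP / flow
R = 7.2 / 1.24
R = 5.806 cmH2O/(L/s)


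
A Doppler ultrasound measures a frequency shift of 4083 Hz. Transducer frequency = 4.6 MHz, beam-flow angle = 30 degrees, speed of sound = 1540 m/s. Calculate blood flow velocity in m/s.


v = fd * c / (2 * f0 * cos(theta))
v = 4083 * 1540 / (2 * 4.6000e+06 * cos(30))
v = 0.7892 m/s


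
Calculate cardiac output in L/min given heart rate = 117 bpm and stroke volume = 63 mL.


CO = HR * SV
CO = 117 * 63 / 1000
CO = 7.371 L/min


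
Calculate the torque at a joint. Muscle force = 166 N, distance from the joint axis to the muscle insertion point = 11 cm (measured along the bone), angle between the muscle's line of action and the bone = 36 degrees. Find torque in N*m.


Torque = F * d * sin(theta)   (moment arm = d*sin(theta))
d = 11 cm = 0.11 m
Torque = 166 * 0.11 * sin(36)
Torque = 10.73 N*m


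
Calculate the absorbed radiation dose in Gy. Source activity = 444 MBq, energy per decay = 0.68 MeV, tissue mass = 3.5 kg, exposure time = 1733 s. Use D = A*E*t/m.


A = 444 MBq = 4.4400e+08 Bq
E = 0.68 MeV = 1.08936e-13 J
D = A*E*t/m = 4.4400e+08*1.08936e-13*1733/3.5
D = 0.02395 Gy
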